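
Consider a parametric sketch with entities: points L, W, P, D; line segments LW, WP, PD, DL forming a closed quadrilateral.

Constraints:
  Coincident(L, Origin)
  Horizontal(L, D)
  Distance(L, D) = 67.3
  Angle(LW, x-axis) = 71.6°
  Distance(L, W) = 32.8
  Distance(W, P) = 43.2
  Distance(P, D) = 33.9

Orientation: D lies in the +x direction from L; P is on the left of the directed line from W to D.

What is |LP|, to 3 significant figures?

61.9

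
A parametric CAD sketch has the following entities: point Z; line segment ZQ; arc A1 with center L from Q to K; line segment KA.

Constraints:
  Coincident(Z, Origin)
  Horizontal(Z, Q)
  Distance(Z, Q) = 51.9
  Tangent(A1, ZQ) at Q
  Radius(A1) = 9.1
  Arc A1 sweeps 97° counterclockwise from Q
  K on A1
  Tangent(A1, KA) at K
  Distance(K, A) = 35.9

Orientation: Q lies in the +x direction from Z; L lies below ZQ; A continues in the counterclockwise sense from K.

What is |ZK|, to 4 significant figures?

44.07

Since A1 is tangent to ZQ there, LQ ⟂ ZQ, so L = Q + (0, -9.1) = (51.90, -9.100). On A1, Q sits at bearing 90° from L; a 97° counterclockwise sweep puts K at bearing 187°, so K = L + 9.1·(cos 187°, sin 187°) = (42.87, -10.21). Then |ZK| = |K − Z| = 44.07.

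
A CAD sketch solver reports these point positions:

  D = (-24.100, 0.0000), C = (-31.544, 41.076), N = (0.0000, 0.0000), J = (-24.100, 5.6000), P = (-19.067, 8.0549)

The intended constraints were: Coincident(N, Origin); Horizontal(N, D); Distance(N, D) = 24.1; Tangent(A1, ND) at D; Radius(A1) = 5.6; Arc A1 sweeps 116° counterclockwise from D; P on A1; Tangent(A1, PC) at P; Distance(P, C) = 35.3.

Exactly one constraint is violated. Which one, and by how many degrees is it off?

Tangent(A1, PC) at P — off by 5.30°.

N = (0.00, 0.00) ✓; N.y = 0.00, D.y = 0.00 ✓; |ND| = 24.10 ✓; ∠(JD, DN) = 90.00° ✓; |JD| = 5.600 ✓; bearing(J→P) − bearing(J→D) = 116.0° ✓; |JP| = 5.600 ✓; ∠(JP, PC) = 95.30° ✗; |PC| = 35.30 ✓.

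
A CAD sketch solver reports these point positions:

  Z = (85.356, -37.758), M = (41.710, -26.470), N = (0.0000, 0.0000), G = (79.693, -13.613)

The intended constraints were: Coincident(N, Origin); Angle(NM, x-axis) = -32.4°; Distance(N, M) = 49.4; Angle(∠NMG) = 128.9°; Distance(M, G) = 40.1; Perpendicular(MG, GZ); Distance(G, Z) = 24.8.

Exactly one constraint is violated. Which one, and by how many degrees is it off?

Perpendicular(MG, GZ) — off by 5.50°.

N = (0.00, 0.00) ✓; NM at -32.40° ✓; |NM| = 49.40 ✓; ∠NMG = 128.9° ✓; |MG| = 40.10 ✓; ∠(MG, GZ) = 95.50° ✗; |GZ| = 24.80 ✓.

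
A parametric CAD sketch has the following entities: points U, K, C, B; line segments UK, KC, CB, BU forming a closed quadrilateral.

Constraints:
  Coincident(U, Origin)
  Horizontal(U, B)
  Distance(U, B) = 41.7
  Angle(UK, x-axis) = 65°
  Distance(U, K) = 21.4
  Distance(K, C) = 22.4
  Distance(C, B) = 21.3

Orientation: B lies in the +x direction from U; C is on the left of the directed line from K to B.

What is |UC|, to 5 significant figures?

36.554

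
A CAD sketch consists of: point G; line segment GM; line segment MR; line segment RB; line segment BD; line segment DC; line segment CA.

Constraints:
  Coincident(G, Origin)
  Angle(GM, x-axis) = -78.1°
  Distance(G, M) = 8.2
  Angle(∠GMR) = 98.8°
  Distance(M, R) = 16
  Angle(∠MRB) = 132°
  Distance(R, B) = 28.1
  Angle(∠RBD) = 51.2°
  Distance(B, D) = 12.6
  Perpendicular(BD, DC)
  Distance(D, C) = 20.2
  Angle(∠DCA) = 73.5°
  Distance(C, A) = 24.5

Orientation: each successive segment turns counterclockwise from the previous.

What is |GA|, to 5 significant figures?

46.204

G is at the origin; GM runs at -78.1° with length 8.2, so M = (1.6909, -8.0238). ∠GMR = 98.8° gives MR at 3.1000° from the x-axis; with |MR| = 16.0, R = (17.667, -7.1585). ∠MRB = 132.0° gives RB at 51.100° from the x-axis; with |RB| = 28.1, B = (35.313, 14.710). ∠RBD = 51.2° gives BD at 179.90° from the x-axis; with |BD| = 12.6, D = (22.713, 14.732). BD is perpendicular to DC, so DC runs at -90.100°; with |DC| = 20.2, C = (22.678, -5.4679). ∠DCA = 73.5° gives CA at 16.400° from the x-axis; with |CA| = 24.5, A = (46.181, 1.4495). Then |GA| = |A − G| = 46.204.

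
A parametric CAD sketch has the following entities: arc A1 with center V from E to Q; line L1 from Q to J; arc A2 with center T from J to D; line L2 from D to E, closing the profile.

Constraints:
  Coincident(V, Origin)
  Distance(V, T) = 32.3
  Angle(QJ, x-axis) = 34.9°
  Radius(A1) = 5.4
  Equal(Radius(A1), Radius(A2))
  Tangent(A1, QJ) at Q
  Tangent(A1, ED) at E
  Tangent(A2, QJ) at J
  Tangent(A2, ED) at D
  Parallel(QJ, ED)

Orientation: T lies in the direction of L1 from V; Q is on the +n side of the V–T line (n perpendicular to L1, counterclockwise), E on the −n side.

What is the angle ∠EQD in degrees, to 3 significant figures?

71.5°

Tangency of A1 to both parallel lines with radius 5.4 puts Q and E at V ± 5.4·n: Q = (-3.09, 4.43), E = (3.09, -4.43). Equal radii place J and D the same way about T: J = T + 5.4·n = (23.4, 22.9), D = T − 5.4·n = (29.6, 14.1). Then cos ∠EQD = QE·QD / (|QE||QD|), giving 71.5°.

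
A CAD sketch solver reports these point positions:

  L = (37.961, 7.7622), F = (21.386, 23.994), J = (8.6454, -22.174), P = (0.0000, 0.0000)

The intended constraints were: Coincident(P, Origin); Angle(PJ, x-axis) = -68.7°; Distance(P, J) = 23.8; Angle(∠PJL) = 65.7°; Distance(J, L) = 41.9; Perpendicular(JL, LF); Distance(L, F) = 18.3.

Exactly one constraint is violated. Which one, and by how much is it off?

Distance(L, F) = 18.3 — off by 4.90.

P = (0.00, 0.00) ✓; PJ at -68.70° ✓; |PJ| = 23.80 ✓; ∠PJL = 65.70° ✓; |JL| = 41.90 ✓; ∠(JL, LF) = 90.00° ✓; |LF| = 23.20 ✗.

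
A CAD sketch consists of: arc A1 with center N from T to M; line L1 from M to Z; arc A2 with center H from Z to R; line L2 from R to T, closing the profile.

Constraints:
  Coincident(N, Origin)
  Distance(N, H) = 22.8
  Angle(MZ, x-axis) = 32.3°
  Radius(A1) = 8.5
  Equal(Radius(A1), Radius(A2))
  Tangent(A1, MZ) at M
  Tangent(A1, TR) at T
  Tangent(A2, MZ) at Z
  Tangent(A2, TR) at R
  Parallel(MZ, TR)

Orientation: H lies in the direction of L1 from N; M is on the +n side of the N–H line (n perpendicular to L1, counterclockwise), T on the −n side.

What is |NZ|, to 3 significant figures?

24.3

Tangency of A1 to both parallel lines with radius 8.5 puts M and T at N ± 8.5·n: M = (-4.54, 7.18), T = (4.54, -7.18). Equal radii place Z and R the same way about H: Z = H + 8.5·n = (14.7, 19.4), R = H − 8.5·n = (23.8, 5.00). Then |NZ| = |Z − N| = 24.3.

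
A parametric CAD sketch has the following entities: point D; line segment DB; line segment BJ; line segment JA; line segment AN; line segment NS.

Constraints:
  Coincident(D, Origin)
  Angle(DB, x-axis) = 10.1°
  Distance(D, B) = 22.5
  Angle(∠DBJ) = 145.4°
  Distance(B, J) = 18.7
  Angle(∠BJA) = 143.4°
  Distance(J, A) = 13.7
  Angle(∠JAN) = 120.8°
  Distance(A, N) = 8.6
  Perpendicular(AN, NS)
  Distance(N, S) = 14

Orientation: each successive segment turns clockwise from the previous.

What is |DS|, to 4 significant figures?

33.52

D is at the origin; DB runs at 10.1° with length 22.5, so B = (22.15, 3.946). ∠DBJ = 145.4° gives BJ at -24.50° from the x-axis; with |BJ| = 18.7, J = (39.17, -3.809). ∠BJA = 143.4° gives JA at -61.10° from the x-axis; with |JA| = 13.7, A = (45.79, -15.80). ∠JAN = 120.8° gives AN at -120.3° from the x-axis; with |AN| = 8.6, N = (41.45, -23.23). The perpendicularity gives NS at right angles to AN, so NS runs at 149.7°; with |NS| = 14.0, S = (29.36, -16.16). Then |DS| = |S − D| = 33.52.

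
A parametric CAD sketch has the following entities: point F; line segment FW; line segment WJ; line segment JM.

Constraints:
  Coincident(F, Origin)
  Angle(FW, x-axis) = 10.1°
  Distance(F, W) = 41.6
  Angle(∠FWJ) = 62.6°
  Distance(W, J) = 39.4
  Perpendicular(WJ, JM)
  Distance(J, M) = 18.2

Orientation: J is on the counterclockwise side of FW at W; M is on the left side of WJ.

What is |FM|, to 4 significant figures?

27.59

F is at the origin; FW runs at 10.1° with length 41.6, so W = 41.6·(cos 10.1°, sin 10.1°) = (40.96, 7.295). ∠FWJ = 62.6°, so WJ runs at 10.1° + (180° − 62.6°) = 127.5° from the x-axis; with |WJ| = 39.4, J = W + 39.4·(cos 127.5°, sin 127.5°) = (16.97, 38.55). The perpendicularity gives JM at right angles to WJ; with |JM| = 18.2 on the left of WJ, M = J + 18.2·(-0.7934, -0.6088) = (2.531, 27.47). Then |FM| = |M − F| = 27.59.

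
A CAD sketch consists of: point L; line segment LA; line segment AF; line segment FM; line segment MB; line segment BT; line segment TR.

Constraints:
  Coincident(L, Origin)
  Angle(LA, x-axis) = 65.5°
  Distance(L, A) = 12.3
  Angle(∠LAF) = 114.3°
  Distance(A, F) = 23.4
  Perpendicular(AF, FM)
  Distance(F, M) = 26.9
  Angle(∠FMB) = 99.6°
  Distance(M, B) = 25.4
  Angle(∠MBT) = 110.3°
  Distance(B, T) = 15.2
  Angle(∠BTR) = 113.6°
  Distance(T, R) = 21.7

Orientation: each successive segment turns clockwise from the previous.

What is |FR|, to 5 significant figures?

19.720

∠MBT = 110.3° gives BT at 119.70° from the x-axis; with |BT| = 15.2, T = (-4.1832, -6.7343). ∠BTR = 113.6° gives TR at 53.300° from the x-axis; with |TR| = 21.7, R = (8.7852, 10.664). Then |FR| = |R − F| = 19.720.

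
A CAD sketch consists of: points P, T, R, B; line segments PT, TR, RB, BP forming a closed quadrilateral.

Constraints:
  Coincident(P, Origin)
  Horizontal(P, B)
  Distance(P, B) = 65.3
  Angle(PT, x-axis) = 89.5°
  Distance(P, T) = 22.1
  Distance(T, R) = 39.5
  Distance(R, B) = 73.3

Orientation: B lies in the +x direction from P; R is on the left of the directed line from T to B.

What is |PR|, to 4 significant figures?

59.93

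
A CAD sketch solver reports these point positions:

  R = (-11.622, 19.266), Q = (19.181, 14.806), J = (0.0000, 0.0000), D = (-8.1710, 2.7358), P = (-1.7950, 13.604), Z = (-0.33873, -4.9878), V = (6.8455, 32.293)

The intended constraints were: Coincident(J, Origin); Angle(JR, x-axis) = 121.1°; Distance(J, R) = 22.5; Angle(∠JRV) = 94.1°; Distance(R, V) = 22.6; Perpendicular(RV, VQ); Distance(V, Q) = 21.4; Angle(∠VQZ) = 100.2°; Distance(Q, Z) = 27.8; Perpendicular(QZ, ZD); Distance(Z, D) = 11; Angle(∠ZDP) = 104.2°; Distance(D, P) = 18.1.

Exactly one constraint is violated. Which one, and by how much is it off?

Distance(D, P) = 18.1 — off by 5.50.

J = (0.00, 0.00) ✓; JR at 121.1° ✓; |JR| = 22.50 ✓; ∠JRV = 94.10° ✓; |RV| = 22.60 ✓; ∠(RV, VQ) = 90.00° ✓; |VQ| = 21.40 ✓; ∠VQZ = 100.2° ✓; |QZ| = 27.80 ✓; ∠(QZ, ZD) = 90.00° ✓; |ZD| = 11.00 ✓; ∠ZDP = 104.2° ✓; |DP| = 12.60 ✗.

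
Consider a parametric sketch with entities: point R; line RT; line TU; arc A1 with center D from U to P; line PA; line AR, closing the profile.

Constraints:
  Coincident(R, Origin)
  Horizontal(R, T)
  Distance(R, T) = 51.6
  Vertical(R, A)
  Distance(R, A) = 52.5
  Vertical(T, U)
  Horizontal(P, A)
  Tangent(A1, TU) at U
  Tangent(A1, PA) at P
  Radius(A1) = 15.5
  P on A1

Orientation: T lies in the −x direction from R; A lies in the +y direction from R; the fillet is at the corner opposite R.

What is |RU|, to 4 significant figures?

63.49

The virtual corner opposite R is at (-51.60, 52.50). A1 meets TU tangentially, so DU is at right angles to TU and tangency of A1 to PA means the radius DP is perpendicular to PA, with radius 15.5, so the center D sits 15.5 in from both sides at D = (-36.10, 37.00). That places the tangent points at U = (-51.60, 37.00) on TU and P = (-36.10, 52.50) on PA. Then |RU| = |U − R| = 63.49.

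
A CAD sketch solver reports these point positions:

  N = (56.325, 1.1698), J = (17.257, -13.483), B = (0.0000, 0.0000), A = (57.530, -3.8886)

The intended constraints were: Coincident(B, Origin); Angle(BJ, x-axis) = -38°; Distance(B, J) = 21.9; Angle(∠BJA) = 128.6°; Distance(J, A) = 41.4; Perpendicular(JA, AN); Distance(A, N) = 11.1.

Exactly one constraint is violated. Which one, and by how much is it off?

Distance(A, N) = 11.1 — off by 5.90.

B = (0.00, 0.00) ✓; BJ at -38.00° ✓; |BJ| = 21.90 ✓; ∠BJA = 128.6° ✓; |JA| = 41.40 ✓; ∠(JA, AN) = 90.00° ✓; |AN| = 5.200 ✗.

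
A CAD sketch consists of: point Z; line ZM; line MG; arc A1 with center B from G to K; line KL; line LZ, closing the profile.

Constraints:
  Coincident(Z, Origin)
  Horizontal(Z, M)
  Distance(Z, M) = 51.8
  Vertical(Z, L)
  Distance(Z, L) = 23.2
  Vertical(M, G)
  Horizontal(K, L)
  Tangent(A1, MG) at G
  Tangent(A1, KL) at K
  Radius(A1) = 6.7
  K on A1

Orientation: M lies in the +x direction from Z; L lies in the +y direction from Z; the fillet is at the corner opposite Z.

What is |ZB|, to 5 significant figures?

48.024

Z is at the origin; Z and M share the same y with |ZM| = 51.8 and M on the +x side, so M = (51.800, 0.0000). ZL is vertical with |ZL| = 23.2 and L on the +y side, so L = (0.0000, 23.200). The virtual corner opposite Z is at (51.800, 23.200). Tangency of A1 to MG means the radius BG is perpendicular to MG and tangency of A1 to KL means the radius BK is perpendicular to KL, with radius 6.7, so the center B sits 6.7 in from both sides at B = (45.100, 16.500). Then |ZB| = |B − Z| = 48.024.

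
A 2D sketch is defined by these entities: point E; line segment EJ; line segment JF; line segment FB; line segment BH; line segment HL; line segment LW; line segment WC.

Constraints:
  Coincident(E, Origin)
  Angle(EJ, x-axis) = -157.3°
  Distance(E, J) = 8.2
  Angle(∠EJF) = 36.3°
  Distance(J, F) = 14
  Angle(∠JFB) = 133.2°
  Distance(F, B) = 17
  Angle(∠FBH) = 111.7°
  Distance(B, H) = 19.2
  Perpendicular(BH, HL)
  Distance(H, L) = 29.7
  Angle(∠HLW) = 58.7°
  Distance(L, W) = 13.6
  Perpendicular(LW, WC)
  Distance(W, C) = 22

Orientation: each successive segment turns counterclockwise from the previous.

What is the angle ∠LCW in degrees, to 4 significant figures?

31.72°

E is at the origin; EJ runs at -157.3° with length 8.2, so J = (-7.565, -3.164). ∠EJF = 36.3° gives JF at -13.60° from the x-axis; with |JF| = 14.0, F = (6.043, -6.456). ∠JFB = 133.2° gives FB at 33.20° from the x-axis; with |FB| = 17.0, B = (20.27, 2.852). ∠FBH = 111.7° gives BH at 101.5° from the x-axis; with |BH| = 19.2, H = (16.44, 21.67). BH ⟂ HL, so HL runs at -168.5°; with |HL| = 29.7, L = (-12.66, 15.75). ∠HLW = 58.7° gives LW at -47.20° from the x-axis; with |LW| = 13.6, W = (-3.424, 5.767). LW is perpendicular to WC, so WC runs at 42.80°; with |WC| = 22.0, C = (12.72, 20.71). Then cos ∠LCW = CL·CW / (|CL||CW|), giving 31.72°.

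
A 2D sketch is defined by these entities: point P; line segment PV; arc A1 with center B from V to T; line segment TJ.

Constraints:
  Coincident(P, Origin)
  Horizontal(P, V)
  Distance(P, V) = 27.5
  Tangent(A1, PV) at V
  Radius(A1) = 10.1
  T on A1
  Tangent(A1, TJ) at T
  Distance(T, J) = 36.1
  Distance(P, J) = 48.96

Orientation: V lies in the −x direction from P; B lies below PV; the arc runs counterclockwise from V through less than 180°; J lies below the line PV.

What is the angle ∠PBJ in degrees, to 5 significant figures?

93.487°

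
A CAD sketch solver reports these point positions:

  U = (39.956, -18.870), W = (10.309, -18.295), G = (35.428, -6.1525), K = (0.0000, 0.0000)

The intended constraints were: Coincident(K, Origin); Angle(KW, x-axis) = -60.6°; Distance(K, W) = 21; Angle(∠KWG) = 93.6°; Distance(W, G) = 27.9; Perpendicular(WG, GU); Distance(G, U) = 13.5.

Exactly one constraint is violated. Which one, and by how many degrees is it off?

Perpendicular(WG, GU) — off by 6.20°.

K = (0.00, 0.00) ✓; KW at -60.60° ✓; |KW| = 21.00 ✓; ∠KWG = 93.60° ✓; |WG| = 27.90 ✓; ∠(WG, GU) = 96.20° ✗; |GU| = 13.50 ✓.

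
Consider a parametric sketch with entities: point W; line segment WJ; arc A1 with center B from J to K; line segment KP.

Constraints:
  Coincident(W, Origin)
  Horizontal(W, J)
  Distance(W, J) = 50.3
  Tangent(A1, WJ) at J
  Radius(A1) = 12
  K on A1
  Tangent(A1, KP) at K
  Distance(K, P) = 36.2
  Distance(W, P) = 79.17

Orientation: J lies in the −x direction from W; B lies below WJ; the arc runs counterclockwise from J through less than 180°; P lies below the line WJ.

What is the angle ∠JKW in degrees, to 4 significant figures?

33.75°

Checks: |BK| = 12.00 ✓; ∠(BK, KP) = 90.00° ✓; |KP| = 36.20 ✓; |WP| = 79.17 ✓.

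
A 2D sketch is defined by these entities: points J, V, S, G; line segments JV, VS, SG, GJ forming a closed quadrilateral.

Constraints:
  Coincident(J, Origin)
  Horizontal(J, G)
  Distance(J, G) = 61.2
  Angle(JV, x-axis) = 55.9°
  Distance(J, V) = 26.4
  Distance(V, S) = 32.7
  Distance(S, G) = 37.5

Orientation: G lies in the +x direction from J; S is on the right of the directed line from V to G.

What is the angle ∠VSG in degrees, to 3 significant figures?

93.6°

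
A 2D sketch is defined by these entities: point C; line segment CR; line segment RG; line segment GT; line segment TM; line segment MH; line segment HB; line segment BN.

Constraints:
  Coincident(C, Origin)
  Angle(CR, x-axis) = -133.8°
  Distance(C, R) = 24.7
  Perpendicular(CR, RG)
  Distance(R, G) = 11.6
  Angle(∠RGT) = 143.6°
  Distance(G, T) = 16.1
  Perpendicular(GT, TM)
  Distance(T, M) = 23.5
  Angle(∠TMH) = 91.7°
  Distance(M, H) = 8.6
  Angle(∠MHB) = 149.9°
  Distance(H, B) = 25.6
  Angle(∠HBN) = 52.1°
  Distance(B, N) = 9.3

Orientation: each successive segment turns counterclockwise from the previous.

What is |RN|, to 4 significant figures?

2.994

C is at the origin; CR runs at -133.8° with length 24.7, so R = (-17.10, -17.83). CR is perpendicular to RG, so RG runs at -43.80°; with |RG| = 11.6, G = (-8.724, -25.86). ∠RGT = 143.6° gives GT at -7.400° from the x-axis; with |GT| = 16.1, T = (7.242, -27.93). GT ⟂ TM, so TM runs at 82.60°; with |TM| = 23.5, M = (10.27, -4.626). ∠TMH = 91.7° gives MH at 170.9° from the x-axis; with |MH| = 8.6, H = (1.777, -3.266). ∠MHB = 149.9° gives HB at -159.0° from the x-axis; with |HB| = 25.6, B = (-22.12, -12.44). ∠HBN = 52.1° gives BN at -31.10° from the x-axis; with |BN| = 9.3, N = (-14.16, -17.24). Then |RN| = |N − R| = 2.994.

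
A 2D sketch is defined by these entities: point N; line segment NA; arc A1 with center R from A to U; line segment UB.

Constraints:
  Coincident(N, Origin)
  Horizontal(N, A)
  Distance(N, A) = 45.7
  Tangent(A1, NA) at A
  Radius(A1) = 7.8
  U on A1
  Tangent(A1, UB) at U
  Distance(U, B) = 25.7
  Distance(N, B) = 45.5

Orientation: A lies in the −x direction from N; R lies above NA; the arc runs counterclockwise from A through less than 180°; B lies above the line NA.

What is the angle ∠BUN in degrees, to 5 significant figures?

87.758°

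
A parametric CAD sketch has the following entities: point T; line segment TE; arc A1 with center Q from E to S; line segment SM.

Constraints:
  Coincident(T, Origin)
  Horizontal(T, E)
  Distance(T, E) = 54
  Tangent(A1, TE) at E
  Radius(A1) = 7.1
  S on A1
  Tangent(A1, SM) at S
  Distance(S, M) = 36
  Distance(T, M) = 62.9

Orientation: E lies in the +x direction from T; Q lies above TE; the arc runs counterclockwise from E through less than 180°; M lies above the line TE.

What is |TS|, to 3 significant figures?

61.3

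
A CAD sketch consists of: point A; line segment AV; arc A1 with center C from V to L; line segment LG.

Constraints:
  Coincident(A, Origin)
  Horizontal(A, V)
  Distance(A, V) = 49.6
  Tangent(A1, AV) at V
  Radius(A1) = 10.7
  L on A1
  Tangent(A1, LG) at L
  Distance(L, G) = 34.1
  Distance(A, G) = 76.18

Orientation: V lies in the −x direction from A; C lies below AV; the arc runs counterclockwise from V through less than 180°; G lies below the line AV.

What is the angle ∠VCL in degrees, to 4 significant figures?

87.04°

Checks: |CL| = 10.70 ✓; ∠(CL, LG) = 90.00° ✓; |LG| = 34.10 ✓; |AG| = 76.18 ✓.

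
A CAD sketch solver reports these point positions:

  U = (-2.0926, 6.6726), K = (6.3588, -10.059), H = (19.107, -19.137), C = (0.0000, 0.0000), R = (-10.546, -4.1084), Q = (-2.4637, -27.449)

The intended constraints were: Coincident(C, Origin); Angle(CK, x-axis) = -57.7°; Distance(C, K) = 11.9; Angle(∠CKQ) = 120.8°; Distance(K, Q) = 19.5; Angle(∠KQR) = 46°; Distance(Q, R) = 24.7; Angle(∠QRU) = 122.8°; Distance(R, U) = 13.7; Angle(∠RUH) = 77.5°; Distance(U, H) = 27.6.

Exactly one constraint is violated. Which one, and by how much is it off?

Distance(U, H) = 27.6 — off by 5.80.

C = (0.00, 0.00) ✓; CK at -57.70° ✓; |CK| = 11.90 ✓; ∠CKQ = 120.8° ✓; |KQ| = 19.50 ✓; ∠KQR = 46.00° ✓; |QR| = 24.70 ✓; ∠QRU = 122.8° ✓; |RU| = 13.70 ✓; ∠RUH = 77.50° ✓; |UH| = 33.40 ✗.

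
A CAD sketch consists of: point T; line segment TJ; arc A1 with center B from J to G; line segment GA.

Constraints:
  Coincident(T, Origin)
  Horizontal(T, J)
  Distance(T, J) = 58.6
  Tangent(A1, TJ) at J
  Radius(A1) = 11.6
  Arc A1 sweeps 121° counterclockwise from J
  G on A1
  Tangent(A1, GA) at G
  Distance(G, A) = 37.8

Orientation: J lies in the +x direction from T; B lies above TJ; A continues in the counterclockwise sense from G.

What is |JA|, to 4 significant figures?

50.88

T is at the origin; TJ is horizontal with |TJ| = 58.6 and J on the +x side, so J = (58.60, 0.000). A1 meets TJ tangentially, so BJ is at right angles to TJ, so B = J + (0, 11.6) = (58.60, 11.60). On A1, J sits at bearing -90° from B; a 121° counterclockwise sweep puts G at bearing 31°, so G = B + 11.6·(cos 31°, sin 31°) = (68.54, 17.57). A1 meets GA tangentially, so BG is at right angles to GA, so GA runs along (−sin 31°, cos 31°); with |GA| = 37.8, A = (49.07, 49.98). Then |JA| = |A − J| = 50.88.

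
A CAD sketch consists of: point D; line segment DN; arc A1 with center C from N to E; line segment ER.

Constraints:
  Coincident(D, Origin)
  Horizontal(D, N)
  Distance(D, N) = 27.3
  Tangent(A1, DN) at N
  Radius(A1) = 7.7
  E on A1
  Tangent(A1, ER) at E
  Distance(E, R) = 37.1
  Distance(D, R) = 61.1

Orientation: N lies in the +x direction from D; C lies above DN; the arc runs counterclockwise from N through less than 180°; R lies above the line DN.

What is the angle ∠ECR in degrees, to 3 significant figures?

78.3°

Checks: |CN| = 7.700 ✓; |CE| = 7.700 ✓; ∠(CE, ER) = 90.00° ✓; |ER| = 37.10 ✓; |DR| = 61.10 ✓.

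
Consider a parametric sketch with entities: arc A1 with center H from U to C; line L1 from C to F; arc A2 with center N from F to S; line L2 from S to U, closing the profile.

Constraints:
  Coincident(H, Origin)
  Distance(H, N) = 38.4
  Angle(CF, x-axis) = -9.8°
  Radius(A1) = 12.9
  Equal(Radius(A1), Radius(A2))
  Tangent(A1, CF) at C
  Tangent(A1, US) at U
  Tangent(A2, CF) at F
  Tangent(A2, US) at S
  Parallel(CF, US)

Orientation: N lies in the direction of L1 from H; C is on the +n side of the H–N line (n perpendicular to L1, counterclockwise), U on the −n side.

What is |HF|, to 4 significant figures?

40.51

Tangency of A1 to both parallel lines with radius 12.9 puts C and U at H ± 12.9·n: C = (2.196, 12.71), U = (-2.196, -12.71). Equal radii place F and S the same way about N: F = N + 12.9·n = (40.04, 6.176), S = N − 12.9·n = (35.64, -19.25). Then |HF| = |F − H| = 40.51.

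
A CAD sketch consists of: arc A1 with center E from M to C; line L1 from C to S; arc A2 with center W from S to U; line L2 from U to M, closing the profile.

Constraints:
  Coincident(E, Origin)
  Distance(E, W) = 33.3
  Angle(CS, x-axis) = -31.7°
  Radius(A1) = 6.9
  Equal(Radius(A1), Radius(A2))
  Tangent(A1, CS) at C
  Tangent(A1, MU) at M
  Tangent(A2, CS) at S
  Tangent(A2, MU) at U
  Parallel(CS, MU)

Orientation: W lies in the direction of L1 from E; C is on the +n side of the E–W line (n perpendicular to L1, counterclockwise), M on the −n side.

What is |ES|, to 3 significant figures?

34.0

Tangency of A1 to both parallel lines with radius 6.9 puts C and M at E ± 6.9·n: C = (3.63, 5.87), M = (-3.63, -5.87). Equal radii place S and U the same way about W: S = W + 6.9·n = (32.0, -11.6), U = W − 6.9·n = (24.7, -23.4). Then |ES| = |S − E| = 34.0.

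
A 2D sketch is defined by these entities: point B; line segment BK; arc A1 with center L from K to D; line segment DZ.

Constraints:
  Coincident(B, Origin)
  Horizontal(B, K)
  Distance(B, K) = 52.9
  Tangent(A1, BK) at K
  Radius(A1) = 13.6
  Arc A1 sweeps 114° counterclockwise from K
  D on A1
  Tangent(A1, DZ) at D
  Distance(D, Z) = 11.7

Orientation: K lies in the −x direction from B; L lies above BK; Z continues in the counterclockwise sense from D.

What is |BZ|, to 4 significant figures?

54.18

B is at the origin; B and K share the same y with |BK| = 52.9 and K on the −x side, so K = (-52.90, 0.000). Tangency of A1 to BK means the radius LK is perpendicular to BK, so L = K + (0, 13.6) = (-52.90, 13.60). On A1, K sits at bearing -90° from L; a 114° counterclockwise sweep puts D at bearing 24°, so D = L + 13.6·(cos 24°, sin 24°) = (-40.48, 19.13). Since A1 is tangent to DZ there, LD ⟂ DZ, so DZ runs along (−sin 24°, cos 24°); with |DZ| = 11.7, Z = (-45.23, 29.82). Then |BZ| = |Z − B| = 54.18.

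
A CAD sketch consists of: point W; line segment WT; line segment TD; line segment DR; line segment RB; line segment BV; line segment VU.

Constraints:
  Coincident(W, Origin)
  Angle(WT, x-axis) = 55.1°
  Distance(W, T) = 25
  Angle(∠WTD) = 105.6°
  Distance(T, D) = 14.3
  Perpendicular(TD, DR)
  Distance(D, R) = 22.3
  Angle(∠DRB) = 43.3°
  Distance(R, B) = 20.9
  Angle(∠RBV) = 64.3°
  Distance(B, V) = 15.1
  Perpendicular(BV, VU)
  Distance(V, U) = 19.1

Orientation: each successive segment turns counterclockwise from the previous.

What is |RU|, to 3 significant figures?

6.04

∠RBV = 64.3° gives BV at 112° from the x-axis; with |BV| = 15.1, V = (3.22, 30.0). The perpendicularity gives VU at right angles to BV, so VU runs at -158°; with |VU| = 19.1, U = (-14.5, 22.9). Then |RU| = |U − R| = 6.04.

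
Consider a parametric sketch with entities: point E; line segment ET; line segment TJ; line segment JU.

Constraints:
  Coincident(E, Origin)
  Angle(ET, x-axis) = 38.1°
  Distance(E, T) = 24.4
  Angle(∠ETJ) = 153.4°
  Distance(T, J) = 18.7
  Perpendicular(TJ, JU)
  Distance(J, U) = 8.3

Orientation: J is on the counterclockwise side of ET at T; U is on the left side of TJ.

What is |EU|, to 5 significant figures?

40.602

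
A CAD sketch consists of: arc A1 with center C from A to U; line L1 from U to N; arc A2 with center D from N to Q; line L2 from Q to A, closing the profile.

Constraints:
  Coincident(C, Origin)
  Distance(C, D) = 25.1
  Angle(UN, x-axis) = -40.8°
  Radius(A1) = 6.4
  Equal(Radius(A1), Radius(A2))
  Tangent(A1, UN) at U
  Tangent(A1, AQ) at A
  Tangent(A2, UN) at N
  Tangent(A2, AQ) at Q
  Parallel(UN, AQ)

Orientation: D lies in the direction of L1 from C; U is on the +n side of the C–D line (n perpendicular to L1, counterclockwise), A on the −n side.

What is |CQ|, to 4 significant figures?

25.90

The slot axis is L1's direction at -40.8°, so u = (cos -40.8°, sin -40.8°) = (0.7570, -0.6534) and n = (−sin -40.8°, cos -40.8°) = (0.6534, 0.7570). C is at the origin and D lies 25.1 along u from C, so D = 25.1·u = (19.00, -16.40). Tangency of A1 to both parallel lines with radius 6.4 puts U and A at C ± 6.4·n: U = (4.182, 4.845), A = (-4.182, -4.845). Equal radii place N and Q the same way about D: N = D + 6.4·n = (23.18, -11.56), Q = D − 6.4·n = (14.82, -21.25). Then |CQ| = |Q − C| = 25.90.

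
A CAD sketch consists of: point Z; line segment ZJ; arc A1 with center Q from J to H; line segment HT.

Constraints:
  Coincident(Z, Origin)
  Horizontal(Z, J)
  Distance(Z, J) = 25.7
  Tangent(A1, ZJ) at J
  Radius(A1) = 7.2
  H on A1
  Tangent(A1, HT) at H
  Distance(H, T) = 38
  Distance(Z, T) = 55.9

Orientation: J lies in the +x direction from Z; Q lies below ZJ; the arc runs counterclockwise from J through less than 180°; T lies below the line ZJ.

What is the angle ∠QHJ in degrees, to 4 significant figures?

34.28°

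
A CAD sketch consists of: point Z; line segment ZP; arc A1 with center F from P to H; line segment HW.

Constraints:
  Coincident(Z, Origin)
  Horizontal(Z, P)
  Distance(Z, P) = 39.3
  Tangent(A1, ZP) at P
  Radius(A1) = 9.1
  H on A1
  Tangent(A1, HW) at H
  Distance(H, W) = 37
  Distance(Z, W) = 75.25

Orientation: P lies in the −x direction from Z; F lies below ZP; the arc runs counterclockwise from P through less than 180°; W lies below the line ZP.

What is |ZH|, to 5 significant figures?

47.369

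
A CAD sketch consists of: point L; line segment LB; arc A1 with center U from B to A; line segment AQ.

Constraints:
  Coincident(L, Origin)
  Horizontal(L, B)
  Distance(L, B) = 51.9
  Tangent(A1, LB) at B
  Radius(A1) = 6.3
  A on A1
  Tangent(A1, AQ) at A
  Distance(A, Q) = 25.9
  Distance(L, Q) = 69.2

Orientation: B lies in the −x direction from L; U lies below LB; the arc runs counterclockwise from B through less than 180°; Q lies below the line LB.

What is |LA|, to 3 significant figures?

58.4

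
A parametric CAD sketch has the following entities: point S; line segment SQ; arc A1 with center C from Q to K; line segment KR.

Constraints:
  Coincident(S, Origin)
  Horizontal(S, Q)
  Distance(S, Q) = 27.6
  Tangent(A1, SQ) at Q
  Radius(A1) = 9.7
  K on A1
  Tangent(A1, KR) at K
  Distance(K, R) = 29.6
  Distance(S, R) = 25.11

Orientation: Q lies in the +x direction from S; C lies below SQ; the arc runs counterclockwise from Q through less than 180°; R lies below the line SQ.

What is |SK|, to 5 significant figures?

20.663

Checks: |CQ| = 9.700 ✓; |CK| = 9.700 ✓; ∠(CK, KR) = 90.00° ✓; |KR| = 29.60 ✓; |SR| = 25.11 ✓.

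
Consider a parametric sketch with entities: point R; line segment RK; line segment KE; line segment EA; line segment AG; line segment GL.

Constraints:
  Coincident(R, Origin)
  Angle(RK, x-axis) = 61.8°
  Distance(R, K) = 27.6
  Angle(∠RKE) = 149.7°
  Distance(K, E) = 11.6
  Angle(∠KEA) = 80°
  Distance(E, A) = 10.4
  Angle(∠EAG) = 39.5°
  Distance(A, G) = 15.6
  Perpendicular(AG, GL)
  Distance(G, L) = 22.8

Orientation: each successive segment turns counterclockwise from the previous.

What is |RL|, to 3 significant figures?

53.9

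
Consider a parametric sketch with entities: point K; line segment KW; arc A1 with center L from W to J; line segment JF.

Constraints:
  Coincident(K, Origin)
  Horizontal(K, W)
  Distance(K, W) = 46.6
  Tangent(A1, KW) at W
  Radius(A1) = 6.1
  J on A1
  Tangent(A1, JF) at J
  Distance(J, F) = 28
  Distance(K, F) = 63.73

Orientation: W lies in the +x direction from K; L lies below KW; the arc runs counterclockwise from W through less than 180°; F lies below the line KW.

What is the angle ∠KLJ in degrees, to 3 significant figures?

34.8°

Checks: |LJ| = 6.100 ✓; ∠(LJ, JF) = 90.00° ✓; |JF| = 28.00 ✓; |KF| = 63.73 ✓.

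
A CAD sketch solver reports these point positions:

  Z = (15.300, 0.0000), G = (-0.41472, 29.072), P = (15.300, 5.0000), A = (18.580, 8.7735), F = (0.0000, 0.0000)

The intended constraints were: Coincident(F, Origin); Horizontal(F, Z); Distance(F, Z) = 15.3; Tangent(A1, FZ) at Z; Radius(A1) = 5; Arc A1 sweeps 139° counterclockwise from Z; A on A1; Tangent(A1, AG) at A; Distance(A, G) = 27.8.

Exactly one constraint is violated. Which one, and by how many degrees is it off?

Tangent(A1, AG) at A — off by 5.90°.

F = (0.00, 0.00) ✓; F.y = 0.00, Z.y = 0.00 ✓; |FZ| = 15.30 ✓; ∠(PZ, ZF) = 90.00° ✓; |PZ| = 5.000 ✓; bearing(P→A) − bearing(P→Z) = 139.0° ✓; |PA| = 5.000 ✓; ∠(PA, AG) = 95.90° ✗; |AG| = 27.80 ✓.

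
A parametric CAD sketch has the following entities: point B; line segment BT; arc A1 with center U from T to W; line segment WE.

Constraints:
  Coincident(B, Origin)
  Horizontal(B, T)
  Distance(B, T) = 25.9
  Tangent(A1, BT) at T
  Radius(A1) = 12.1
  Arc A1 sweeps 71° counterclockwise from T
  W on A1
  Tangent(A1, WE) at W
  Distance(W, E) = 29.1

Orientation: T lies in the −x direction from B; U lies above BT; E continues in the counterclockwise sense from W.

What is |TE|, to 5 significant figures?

41.354

B is at the origin; BT is horizontal with |BT| = 25.9 and T on the −x side, so T = (-25.900, 0.0000). Tangency of A1 to BT means the radius UT is perpendicular to BT, so U = T + (0, 12.1) = (-25.900, 12.100). On A1, T sits at bearing -90° from U; a 71° counterclockwise sweep puts W at bearing -19°, so W = U + 12.1·(cos -19°, sin -19°) = (-14.459, 8.1606). A1 meets WE tangentially, so UW is at right angles to WE, so WE runs along (−sin -19°, cos -19°); with |WE| = 29.1, E = (-4.9852, 35.675). Then |TE| = |E − T| = 41.354.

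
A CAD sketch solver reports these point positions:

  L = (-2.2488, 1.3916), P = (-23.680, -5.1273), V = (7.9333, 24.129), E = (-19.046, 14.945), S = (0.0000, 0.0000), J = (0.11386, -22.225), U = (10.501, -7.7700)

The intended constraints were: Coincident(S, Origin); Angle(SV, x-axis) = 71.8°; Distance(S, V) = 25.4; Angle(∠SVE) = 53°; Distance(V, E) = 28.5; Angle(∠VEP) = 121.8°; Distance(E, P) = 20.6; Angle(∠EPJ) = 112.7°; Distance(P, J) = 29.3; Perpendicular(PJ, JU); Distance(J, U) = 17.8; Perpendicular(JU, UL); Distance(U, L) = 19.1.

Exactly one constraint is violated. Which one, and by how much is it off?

Distance(U, L) = 19.1 — off by 3.40.

S = (0.00, 0.00) ✓; SV at 71.80° ✓; |SV| = 25.40 ✓; ∠SVE = 53.00° ✓; |VE| = 28.50 ✓; ∠VEP = 121.8° ✓; |EP| = 20.60 ✓; ∠EPJ = 112.7° ✓; |PJ| = 29.30 ✓; ∠(PJ, JU) = 90.00° ✓; |JU| = 17.80 ✓; ∠(JU, UL) = 90.00° ✓; |UL| = 15.70 ✗.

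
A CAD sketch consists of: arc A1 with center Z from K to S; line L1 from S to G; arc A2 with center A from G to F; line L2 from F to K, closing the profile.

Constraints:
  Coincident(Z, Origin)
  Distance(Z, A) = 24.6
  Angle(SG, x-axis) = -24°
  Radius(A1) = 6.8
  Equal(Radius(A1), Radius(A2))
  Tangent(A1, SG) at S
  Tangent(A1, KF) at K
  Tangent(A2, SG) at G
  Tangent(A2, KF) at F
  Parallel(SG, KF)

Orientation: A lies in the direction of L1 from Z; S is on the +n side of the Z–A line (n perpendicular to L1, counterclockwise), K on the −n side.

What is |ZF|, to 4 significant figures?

25.52

Tangency of A1 to both parallel lines with radius 6.8 puts S and K at Z ± 6.8·n: S = (2.766, 6.212), K = (-2.766, -6.212). Equal radii place G and F the same way about A: G = A + 6.8·n = (25.24, -3.794), F = A − 6.8·n = (19.71, -16.22). Then |ZF| = |F − Z| = 25.52.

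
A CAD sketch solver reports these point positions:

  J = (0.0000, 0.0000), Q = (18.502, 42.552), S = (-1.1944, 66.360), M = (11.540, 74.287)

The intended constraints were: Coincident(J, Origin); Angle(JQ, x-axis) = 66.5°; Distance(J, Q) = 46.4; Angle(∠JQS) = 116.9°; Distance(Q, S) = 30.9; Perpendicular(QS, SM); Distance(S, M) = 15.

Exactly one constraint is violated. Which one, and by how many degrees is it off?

Perpendicular(QS, SM) — off by 7.70°.

J = (0.00, 0.00) ✓; JQ at 66.50° ✓; |JQ| = 46.40 ✓; ∠JQS = 116.9° ✓; |QS| = 30.90 ✓; ∠(QS, SM) = 97.70° ✗; |SM| = 15.00 ✓.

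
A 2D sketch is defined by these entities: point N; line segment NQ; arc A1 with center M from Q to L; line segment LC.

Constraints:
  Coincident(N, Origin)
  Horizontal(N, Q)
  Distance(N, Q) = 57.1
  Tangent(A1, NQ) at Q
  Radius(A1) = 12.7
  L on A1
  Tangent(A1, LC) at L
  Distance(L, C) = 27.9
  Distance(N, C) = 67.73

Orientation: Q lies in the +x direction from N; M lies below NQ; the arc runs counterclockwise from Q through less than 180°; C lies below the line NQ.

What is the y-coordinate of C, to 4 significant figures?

-42.98

N is at the origin; NQ is horizontal with |NQ| = 57.1 and Q on the +x side, so Q = (57.10, 0.000). The tangent condition forces MQ to be normal to NQ, so M = Q + (0, -12.7) = (57.10, -12.70). Since ML ⟂ LC (tangency), |MC| = √(12.7² + 27.9²) = 30.65 regardless of where L sits on A1. So C lies on both circle(N, 67.73) and circle(M, 30.65); the below-NQ intersection is C = (52.34, -42.98). L is the foot of the tangent from C: L = (44.86, -16.10).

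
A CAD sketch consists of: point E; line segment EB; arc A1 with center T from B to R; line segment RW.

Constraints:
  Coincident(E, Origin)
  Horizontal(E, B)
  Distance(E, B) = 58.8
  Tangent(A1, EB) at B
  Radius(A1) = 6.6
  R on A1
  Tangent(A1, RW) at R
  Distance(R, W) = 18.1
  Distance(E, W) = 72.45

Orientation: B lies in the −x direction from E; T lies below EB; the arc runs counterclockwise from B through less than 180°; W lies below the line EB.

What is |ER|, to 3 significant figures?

65.5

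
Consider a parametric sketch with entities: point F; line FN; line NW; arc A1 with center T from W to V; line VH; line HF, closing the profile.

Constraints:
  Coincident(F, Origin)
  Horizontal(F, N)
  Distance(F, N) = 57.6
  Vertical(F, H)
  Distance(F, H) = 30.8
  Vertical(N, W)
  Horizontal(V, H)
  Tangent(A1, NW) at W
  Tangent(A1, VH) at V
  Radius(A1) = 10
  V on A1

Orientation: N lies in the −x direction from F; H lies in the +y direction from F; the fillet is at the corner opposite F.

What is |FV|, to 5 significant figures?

56.696

F is at the origin; F and N share the same y with |FN| = 57.6 and N on the −x side, so N = (-57.600, 0.0000). FH is vertical with |FH| = 30.8 and H on the +y side, so H = (0.0000, 30.800). The virtual corner opposite F is at (-57.600, 30.800). A1 meets NW tangentially, so TW is at right angles to NW and tangency of A1 to VH means the radius TV is perpendicular to VH, with radius 10.0, so the center T sits 10.0 in from both sides at T = (-47.600, 20.800). That places the tangent points at W = (-57.600, 20.800) on NW and V = (-47.600, 30.800) on VH. Then |FV| = |V − F| = 56.696.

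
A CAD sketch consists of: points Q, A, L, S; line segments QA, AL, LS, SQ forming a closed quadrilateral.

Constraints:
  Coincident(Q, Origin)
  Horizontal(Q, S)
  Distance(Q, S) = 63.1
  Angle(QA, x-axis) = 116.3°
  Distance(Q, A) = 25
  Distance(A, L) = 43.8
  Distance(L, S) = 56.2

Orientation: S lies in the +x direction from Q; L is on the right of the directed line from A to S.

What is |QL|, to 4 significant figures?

18.82

Checks: |AL| = 43.80 ✓; |LS| = 56.20 ✓.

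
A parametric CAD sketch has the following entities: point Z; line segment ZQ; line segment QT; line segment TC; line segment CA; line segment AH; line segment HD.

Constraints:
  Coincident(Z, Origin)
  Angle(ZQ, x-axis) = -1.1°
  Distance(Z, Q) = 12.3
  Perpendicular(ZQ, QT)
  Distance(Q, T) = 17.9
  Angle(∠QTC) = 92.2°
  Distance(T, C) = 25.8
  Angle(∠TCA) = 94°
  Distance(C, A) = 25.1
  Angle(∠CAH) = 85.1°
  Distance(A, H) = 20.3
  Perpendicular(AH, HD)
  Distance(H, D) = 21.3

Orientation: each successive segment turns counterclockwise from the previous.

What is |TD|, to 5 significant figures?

8.3242

Z is at the origin; ZQ runs at -1.1° with length 12.3, so Q = (12.298, -0.23613). ZQ ⟂ QT, so QT runs at 88.900°; with |QT| = 17.9, T = (12.641, 17.661). ∠QTC = 92.2° gives TC at 176.70° from the x-axis; with |TC| = 25.8, C = (-13.116, 19.146). ∠TCA = 94.0° gives CA at -97.300° from the x-axis; with |CA| = 25.1, A = (-16.305, -5.7508). ∠CAH = 85.1° gives AH at -2.4000° from the x-axis; with |AH| = 20.3, H = (3.9770, -6.6009). AH is perpendicular to HD, so HD runs at 87.600°; with |HD| = 21.3, D = (4.8690, 14.680). Then |TD| = |D − T| = 8.3242.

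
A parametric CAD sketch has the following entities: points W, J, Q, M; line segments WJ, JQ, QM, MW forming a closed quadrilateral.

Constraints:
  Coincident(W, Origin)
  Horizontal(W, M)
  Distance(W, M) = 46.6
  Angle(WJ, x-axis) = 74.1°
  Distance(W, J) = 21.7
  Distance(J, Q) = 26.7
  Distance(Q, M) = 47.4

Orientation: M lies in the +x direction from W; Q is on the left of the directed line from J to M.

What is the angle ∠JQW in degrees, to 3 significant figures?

10.9°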